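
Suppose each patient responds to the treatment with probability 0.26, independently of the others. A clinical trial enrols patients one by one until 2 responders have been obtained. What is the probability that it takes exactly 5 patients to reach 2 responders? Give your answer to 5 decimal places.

0.10957

Y = trial on which the second success occurs; negative binomial, r=2, p=0.26.
P(Y=5) = C(4,1) · p^2 · (1−p)^3
= 4 · 0.0676 · 0.40522 = 0.1095726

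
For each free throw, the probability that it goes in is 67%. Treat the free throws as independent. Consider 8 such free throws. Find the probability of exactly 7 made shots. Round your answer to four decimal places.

0.1600

X ~ Binomial(n=8, p=0.67).
P(X=7) = C(8,7) · p^7 · (1−p)^1
= 8 · 0.060607 · 0.33 = 0.160003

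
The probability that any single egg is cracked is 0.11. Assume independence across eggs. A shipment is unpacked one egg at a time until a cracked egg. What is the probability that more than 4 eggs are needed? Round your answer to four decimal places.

Y = number of eggs to the first success; geometric, p = 0.11.
P(Y > 4) = P(first 4 all fail) = (1−p)^4 = 0.627422

0.6274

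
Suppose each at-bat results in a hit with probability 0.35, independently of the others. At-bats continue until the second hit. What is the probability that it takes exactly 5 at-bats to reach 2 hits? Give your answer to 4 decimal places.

0.1346

Y = trial on which the second success occurs; negative binomial, r=2, p=0.35.
P(Y=5) = C(4,1) · p^2 · (1−p)^3
= 4 · 0.1225 · 0.27463 = 0.134566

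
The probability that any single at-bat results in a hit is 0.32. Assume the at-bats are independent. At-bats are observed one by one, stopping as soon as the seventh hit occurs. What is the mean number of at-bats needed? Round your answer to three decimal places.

Y = total at-bats until the seventh success; negative binomial with r=7, p=0.32.
E[Y] = r / p = 7 / 0.32 = 21.87500

21.875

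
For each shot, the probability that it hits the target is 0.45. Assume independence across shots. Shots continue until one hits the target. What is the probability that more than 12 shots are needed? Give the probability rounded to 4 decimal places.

Y = number of shots to the first success; geometric, p = 0.45.
P(Y > 12) = P(first 12 all fail) = (1−p)^12 = 0.000766

0.0008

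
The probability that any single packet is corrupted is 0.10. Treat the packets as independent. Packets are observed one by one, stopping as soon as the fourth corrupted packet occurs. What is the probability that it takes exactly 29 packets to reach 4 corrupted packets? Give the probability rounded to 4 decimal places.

0.0235

Y = trial on which the fourth success occurs; negative binomial, r=4, p=0.10.
P(Y=29) = C(28,3) · p^4 · (1−p)^25
= 3276 · 0.0001 · 0.07179 = 0.023518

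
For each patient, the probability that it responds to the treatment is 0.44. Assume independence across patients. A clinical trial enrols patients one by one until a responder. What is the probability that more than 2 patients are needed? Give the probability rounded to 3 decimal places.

0.314

Y = number of patients to the first success; geometric, p = 0.44.
P(Y > 2) = P(first 2 all fail) = (1−p)^2 = 0.31360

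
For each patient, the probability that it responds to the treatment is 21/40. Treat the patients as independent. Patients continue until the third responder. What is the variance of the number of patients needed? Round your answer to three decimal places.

5.170

Y = total patients until the third success; negative binomial with r=3, p=0.525.
Var(Y) = r(1−p)/p² = 3·0.475 / 0.525² = 5.17007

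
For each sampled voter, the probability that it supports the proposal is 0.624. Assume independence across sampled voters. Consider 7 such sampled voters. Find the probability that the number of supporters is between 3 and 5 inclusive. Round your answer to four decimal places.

0.7329

X ~ Binomial(7, 0.624); P(3 ≤ X ≤ 5) = Σ C(7,k) p^k (1−p)^(7−k) over k:
  k=3: C(7,3)·0.624^3·0.376^4 = 0.169970
  k=4: C(7,4)·0.624^4·0.376^3 = 0.282078
  k=5: C(7,5)·0.624^5·0.376^2 = 0.280878
Total = 0.732927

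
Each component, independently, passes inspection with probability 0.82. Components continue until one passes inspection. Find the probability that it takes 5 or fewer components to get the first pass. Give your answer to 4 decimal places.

Y = number of components to the first success; geometric, p = 0.82.
P(Y ≤ 5) = 1 − (1−p)^5 = 1 − 0.000189 = 0.999811

0.9998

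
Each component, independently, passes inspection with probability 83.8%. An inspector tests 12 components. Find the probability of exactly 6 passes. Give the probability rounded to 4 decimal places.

0.0058

X ~ Binomial(n=12, p=0.838).
P(X=6) = C(12,6) · p^6 · (1−p)^6
= 924 · 0.34631 · 1.8075e-05 = 0.005784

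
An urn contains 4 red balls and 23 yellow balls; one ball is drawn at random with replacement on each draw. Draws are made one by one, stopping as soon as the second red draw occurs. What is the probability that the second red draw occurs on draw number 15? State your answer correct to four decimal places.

0.0382

Y = trial on which the second success occurs; negative binomial, r=2, p=0.148148.
P(Y=15) = C(14,1) · p^2 · (1−p)^13
= 14 · 0.021948 · 0.12437 = 0.038217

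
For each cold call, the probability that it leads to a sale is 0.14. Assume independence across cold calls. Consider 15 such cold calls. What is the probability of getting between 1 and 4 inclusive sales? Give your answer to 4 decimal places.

X ~ Binomial(15, 0.14); P(1 ≤ X ≤ 4) = Σ C(15,k) p^k (1−p)^(15−k) over k:
  k=1: C(15,1)·0.14^1·0.86^14 = 0.254213
  k=2: C(15,2)·0.14^2·0.86^13 = 0.289684
  k=3: C(15,3)·0.14^3·0.86^12 = 0.204351
  k=4: C(15,4)·0.14^4·0.86^11 = 0.099799
Total = 0.848048

0.8480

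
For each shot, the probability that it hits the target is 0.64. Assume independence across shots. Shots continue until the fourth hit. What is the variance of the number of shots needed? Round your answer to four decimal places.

Y = total shots until the fourth success; negative binomial with r=4, p=0.64.
Var(Y) = r(1−p)/p² = 4·0.36 / 0.64² = 3.515625

3.5156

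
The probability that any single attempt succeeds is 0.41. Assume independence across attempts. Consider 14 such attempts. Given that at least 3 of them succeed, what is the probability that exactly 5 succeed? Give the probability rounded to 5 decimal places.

0.20798

X ~ Binomial(14, 0.41). Want P(X=5 | X≥3) = P(X=5) / P(X≥3).
P(X=5) = C(14,5)·0.41^5·0.59^9 = 0.2009331
P(X≥3) = 1 − 0.0006193 − 0.0060254 − 0.0272166 = 0.9661387
Ratio = 0.2009331 / 0.9661387 = 0.2079754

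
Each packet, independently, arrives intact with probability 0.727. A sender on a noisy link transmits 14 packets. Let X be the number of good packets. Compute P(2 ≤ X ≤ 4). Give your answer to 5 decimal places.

0.00074

X ~ Binomial(14, 0.727); P(2 ≤ X ≤ 4) = Σ C(14,k) p^k (1−p)^(14−k) over k:
  k=2: C(14,2)·0.727^2·0.273^12 = 0.0000082
  k=3: C(14,3)·0.727^3·0.273^11 = 0.0000878
  k=4: C(14,4)·0.727^4·0.273^10 = 0.0006430
Total = 0.0007390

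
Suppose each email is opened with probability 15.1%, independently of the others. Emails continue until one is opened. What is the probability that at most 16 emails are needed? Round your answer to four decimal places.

Y = number of emails to the first success; geometric, p = 0.151.
P(Y ≤ 16) = 1 − (1−p)^16 = 1 − 0.072866 = 0.927134

0.9271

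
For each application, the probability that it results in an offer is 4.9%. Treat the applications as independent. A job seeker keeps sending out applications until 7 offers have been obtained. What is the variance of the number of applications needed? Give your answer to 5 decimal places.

2772.59475

Y = total applications until the seventh success; negative binomial with r=7, p=0.049.
Var(Y) = r(1−p)/p² = 7·0.951 / 0.049² = 2772.5947522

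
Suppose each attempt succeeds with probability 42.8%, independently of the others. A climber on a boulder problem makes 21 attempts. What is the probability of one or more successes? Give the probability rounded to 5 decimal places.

P(at least one) = 1 − P(none) = 1 − (1 − 0.428)^21
= 1 − 0.0000080 = 0.9999920

0.99999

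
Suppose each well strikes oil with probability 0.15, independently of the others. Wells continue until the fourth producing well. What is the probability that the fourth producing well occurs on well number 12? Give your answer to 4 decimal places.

0.0228

Y = trial on which the fourth success occurs; negative binomial, r=4, p=0.15.
P(Y=12) = C(11,3) · p^4 · (1−p)^8
= 165 · 0.00050625 · 0.27249 = 0.022761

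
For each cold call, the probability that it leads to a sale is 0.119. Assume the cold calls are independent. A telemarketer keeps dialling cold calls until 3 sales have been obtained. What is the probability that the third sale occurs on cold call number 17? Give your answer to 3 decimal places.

0.034

Y = trial on which the third success occurs; negative binomial, r=3, p=0.119.
P(Y=17) = C(16,2) · p^3 · (1−p)^14
= 120 · 0.0016852 · 0.16969 = 0.03432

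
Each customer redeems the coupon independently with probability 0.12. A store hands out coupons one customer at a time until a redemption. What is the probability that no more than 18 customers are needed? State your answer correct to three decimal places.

0.900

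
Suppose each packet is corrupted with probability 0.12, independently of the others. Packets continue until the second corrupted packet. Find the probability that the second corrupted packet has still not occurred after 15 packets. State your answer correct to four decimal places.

Needing more than 15 packets ⇔ fewer than 2 successes in the first 15. With X ~ Binomial(15, 0.12), P(Y > 15) = P(X ≤ 1).
  k=0: C(15,0)·0.12^0·0.88^15 = 0.146974
  k=1: C(15,1)·0.12^1·0.88^14 = 0.300628
P(X ≤ 1) = 0.447602

0.4476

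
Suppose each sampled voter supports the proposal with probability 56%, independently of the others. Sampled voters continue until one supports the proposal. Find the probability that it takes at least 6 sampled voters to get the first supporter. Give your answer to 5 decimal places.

Y = number of sampled voters to the first success; geometric, p = 0.56.
P(Y > 5) = P(first 5 all fail) = (1−p)^5 = 0.0164916

0.01649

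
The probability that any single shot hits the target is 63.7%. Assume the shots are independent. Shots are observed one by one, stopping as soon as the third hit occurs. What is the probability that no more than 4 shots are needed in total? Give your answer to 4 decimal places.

0.5400

Finishing within 4 shots ⇔ at least 3 successes in the first 4. With X ~ Binomial(4, 0.637), P(Y ≤ 4) = 1 − P(X ≤ 2).
  k=0: C(4,0)·0.637^0·0.363^4 = 0.017363
  k=1: C(4,1)·0.637^1·0.363^3 = 0.121876
  k=2: C(4,2)·0.637^2·0.363^2 = 0.320807
1 − 0.460046 = 0.539954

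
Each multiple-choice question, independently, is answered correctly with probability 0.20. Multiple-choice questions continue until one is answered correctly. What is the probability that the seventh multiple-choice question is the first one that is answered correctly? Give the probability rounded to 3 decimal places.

Geometric (trials to first success), p = 0.20.
P(Y = 7) = (1−p)^6 · p = 0.26214 · 0.20 = 0.05243

0.052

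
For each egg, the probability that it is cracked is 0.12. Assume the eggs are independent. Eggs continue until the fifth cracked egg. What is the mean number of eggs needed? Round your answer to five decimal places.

41.66667

Y = total eggs until the fifth success; negative binomial with r=5, p=0.12.
E[Y] = r / p = 5 / 0.12 = 41.6666667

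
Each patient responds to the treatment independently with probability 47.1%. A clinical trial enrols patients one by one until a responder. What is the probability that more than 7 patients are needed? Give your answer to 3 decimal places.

0.012

Y = number of patients to the first success; geometric, p = 0.471.
P(Y > 7) = P(first 7 all fail) = (1−p)^7 = 0.01159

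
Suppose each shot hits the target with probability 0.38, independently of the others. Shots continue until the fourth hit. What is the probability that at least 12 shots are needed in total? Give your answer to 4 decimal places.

0.3455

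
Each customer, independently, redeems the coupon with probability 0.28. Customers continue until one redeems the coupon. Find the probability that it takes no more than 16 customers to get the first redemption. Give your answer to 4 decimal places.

0.9948

Y = number of customers to the first success; geometric, p = 0.28.
P(Y ≤ 16) = 1 − (1−p)^16 = 1 − 0.005216 = 0.994784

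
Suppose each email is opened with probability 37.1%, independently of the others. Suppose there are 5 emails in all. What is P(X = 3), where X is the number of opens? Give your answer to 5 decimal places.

X ~ Binomial(n=5, p=0.371).
P(X=3) = C(5,3) · p^3 · (1−p)^2
= 10 · 0.051065 · 0.39564 = 0.2020333

0.20203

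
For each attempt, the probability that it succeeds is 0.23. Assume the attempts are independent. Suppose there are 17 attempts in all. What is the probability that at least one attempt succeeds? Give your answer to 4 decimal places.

0.9882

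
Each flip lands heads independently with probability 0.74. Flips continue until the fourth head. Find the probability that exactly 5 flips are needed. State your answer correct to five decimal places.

Y = trial on which the fourth success occurs; negative binomial, r=4, p=0.74.
P(Y=5) = C(4,3) · p^4 · (1−p)^1
= 4 · 0.29987 · 0.26 = 0.3118604

0.31186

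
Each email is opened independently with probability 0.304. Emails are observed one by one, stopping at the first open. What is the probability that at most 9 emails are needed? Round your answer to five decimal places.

Y = number of emails to the first success; geometric, p = 0.304.
P(Y ≤ 9) = 1 − (1−p)^9 = 1 − 0.0383251 = 0.9616749

0.96167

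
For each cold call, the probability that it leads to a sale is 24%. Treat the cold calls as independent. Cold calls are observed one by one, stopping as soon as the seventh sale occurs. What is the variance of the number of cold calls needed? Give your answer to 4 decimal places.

92.3611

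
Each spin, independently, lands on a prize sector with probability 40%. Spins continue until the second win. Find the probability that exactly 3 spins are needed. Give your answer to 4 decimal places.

Y = trial on which the second success occurs; negative binomial, r=2, p=0.40.
P(Y=3) = C(2,1) · p^2 · (1−p)^1
= 2 · 0.16 · 0.6 = 0.192000

0.1920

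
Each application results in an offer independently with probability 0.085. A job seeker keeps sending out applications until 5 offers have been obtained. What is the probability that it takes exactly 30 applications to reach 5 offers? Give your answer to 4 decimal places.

0.0114

Y = trial on which the fifth success occurs; negative binomial, r=5, p=0.085.
P(Y=30) = C(29,4) · p^5 · (1−p)^25
= 23751 · 4.4371e-06 · 0.10852 = 0.011437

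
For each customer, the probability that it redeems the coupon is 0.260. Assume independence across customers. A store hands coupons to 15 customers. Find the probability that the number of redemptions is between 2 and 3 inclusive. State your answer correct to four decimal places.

X ~ Binomial(15, 0.26); P(2 ≤ X ≤ 3) = Σ C(15,k) p^k (1−p)^(15−k) over k:
  k=2: C(15,2)·0.26^2·0.74^13 = 0.141628
  k=3: C(15,3)·0.26^3·0.74^12 = 0.215631
Total = 0.357259

0.3573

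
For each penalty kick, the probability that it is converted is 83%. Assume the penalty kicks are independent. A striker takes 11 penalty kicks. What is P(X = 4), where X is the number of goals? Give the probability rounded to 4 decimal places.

0.0006

X ~ Binomial(n=11, p=0.83).
P(X=4) = C(11,4) · p^4 · (1−p)^7
= 330 · 0.47458 · 4.1034e-06 = 0.000643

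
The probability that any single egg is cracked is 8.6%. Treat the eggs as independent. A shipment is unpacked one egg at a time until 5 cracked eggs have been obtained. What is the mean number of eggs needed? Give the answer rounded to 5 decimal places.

Y = total eggs until the fifth success; negative binomial with r=5, p=0.086.
E[Y] = r / p = 5 / 0.086 = 58.1395349

58.13953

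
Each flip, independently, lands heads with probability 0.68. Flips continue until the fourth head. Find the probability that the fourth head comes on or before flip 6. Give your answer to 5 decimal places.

0.70644

Finishing within 6 flips ⇔ at least 4 successes in the first 6. With X ~ Binomial(6, 0.68), P(Y ≤ 6) = 1 − P(X ≤ 3).
  k=0: C(6,0)·0.68^0·0.32^6 = 0.0010737
  k=1: C(6,1)·0.68^1·0.32^5 = 0.0136902
  k=2: C(6,2)·0.68^2·0.32^4 = 0.0727292
  k=3: C(6,3)·0.68^3·0.32^3 = 0.2060662
1 − 0.2935593 = 0.7064407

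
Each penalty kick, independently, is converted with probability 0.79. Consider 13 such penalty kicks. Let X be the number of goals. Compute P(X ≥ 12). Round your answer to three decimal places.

0.208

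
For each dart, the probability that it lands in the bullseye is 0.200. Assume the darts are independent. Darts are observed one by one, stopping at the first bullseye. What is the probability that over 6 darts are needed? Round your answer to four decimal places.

0.2621

Y = number of darts to the first success; geometric, p = 0.20.
P(Y > 6) = P(first 6 all fail) = (1−p)^6 = 0.262144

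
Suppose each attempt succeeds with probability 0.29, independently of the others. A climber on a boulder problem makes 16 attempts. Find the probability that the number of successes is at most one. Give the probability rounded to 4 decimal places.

0.0314

X ~ Binomial(16, 0.29); P(X ≤ 1) = Σ C(16,k) p^k (1−p)^(16−k) over k:
  k=0: C(16,0)·0.29^0·0.71^16 = 0.004170
  k=1: C(16,1)·0.29^1·0.71^15 = 0.027252
Total = 0.031422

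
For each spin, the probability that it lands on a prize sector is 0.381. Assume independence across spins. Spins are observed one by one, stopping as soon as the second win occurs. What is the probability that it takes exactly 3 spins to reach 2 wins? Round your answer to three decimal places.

0.180

Y = trial on which the second success occurs; negative binomial, r=2, p=0.381.
P(Y=3) = C(2,1) · p^2 · (1−p)^1
= 2 · 0.14516 · 0.619 = 0.17971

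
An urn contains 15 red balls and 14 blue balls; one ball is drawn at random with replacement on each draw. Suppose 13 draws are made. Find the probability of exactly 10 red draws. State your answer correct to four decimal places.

0.0441

X ~ Binomial(n=13, p=0.517241).
P(X=10) = C(13,10) · p^10 · (1−p)^3
= 286 · 0.0013707 · 0.11251 = 0.044105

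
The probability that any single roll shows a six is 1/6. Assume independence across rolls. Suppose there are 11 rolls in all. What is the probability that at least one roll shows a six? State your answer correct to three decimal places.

0.865

P(at least one) = 1 − P(none) = 1 − (1 − 0.166667)^11
= 1 − 0.13459 = 0.86541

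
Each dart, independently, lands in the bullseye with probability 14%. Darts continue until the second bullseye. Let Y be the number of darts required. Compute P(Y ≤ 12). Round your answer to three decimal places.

Finishing within 12 darts ⇔ at least 2 successes in the first 12. With X ~ Binomial(12, 0.14), P(Y ≤ 12) = 1 − P(X ≤ 1).
  k=0: C(12,0)·0.14^0·0.86^12 = 0.16367
  k=1: C(12,1)·0.14^1·0.86^11 = 0.31974
1 − 0.48341 = 0.51659

0.517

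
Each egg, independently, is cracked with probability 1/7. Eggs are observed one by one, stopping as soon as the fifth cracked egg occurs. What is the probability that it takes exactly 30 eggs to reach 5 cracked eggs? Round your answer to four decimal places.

0.0300

Y = trial on which the fifth success occurs; negative binomial, r=5, p=0.142857.
P(Y=30) = C(29,4) · p^5 · (1−p)^25
= 23751 · 5.9499e-05 · 0.0212 = 0.029959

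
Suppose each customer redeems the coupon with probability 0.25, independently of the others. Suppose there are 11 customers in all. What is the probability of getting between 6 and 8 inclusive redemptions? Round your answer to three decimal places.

X ~ Binomial(11, 0.25); P(6 ≤ X ≤ 8) = Σ C(11,k) p^k (1−p)^(11−k) over k:
  k=6: C(11,6)·0.25^6·0.75^5 = 0.02677
  k=7: C(11,7)·0.25^7·0.75^4 = 0.00637
  k=8: C(11,8)·0.25^8·0.75^3 = 0.00106
Total = 0.03420

0.034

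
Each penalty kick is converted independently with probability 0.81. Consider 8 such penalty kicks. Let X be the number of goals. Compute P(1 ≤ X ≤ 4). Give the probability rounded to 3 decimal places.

X ~ Binomial(8, 0.81); P(1 ≤ X ≤ 4) = Σ C(8,k) p^k (1−p)^(8−k) over k:
  k=1: C(8,1)·0.81^1·0.19^7 = 0.00006
  k=2: C(8,2)·0.81^2·0.19^6 = 0.00086
  k=3: C(8,3)·0.81^3·0.19^5 = 0.00737
  k=4: C(8,4)·0.81^4·0.19^4 = 0.03927
Total = 0.04756

0.048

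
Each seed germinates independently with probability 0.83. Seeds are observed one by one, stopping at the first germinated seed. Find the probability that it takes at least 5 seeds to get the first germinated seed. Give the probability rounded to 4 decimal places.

0.0008

Y = number of seeds to the first success; geometric, p = 0.83.
P(Y > 4) = P(first 4 all fail) = (1−p)^4 = 0.000835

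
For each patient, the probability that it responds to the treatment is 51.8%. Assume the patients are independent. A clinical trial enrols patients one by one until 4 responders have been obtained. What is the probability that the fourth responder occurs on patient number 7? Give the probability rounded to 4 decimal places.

Y = trial on which the fourth success occurs; negative binomial, r=4, p=0.518.
P(Y=7) = C(6,3) · p^4 · (1−p)^3
= 20 · 0.071998 · 0.11198 = 0.161246

0.1612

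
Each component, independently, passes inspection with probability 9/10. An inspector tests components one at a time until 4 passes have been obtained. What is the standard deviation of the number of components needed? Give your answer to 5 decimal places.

Y = total components until the fourth success; negative binomial with r=4, p=0.90.
SD(Y) = √[r(1−p)/p²] = √(0.4938272) = 0.7027284

0.70273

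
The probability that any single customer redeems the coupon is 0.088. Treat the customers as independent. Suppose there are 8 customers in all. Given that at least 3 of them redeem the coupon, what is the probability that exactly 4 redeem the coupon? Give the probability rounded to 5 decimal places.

X ~ Binomial(8, 0.088). Want P(X=4 | X≥3) = P(X=4) / P(X≥3).
P(X=4) = C(8,4)·0.088^4·0.912^4 = 0.0029041
P(X≥3) = 1 − 0.4785846 − 0.3694337 − 0.1247649 = 0.0272168
Ratio = 0.0029041 / 0.0272168 = 0.1067016

0.10670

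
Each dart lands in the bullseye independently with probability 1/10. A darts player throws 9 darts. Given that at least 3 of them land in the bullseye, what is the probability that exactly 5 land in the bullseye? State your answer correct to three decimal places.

0.016

X ~ Binomial(9, 0.10). Want P(X=5 | X≥3) = P(X=5) / P(X≥3).
P(X=5) = C(9,5)·0.10^5·0.90^4 = 0.00083
P(X≥3) = 1 − 0.38742 − 0.38742 − 0.17219 = 0.05297
Ratio = 0.00083 / 0.05297 = 0.01561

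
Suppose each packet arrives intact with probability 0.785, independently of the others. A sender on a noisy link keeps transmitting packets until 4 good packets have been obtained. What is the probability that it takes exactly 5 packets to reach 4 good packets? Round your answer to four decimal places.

0.3266

Y = trial on which the fourth success occurs; negative binomial, r=4, p=0.785.
P(Y=5) = C(4,3) · p^4 · (1−p)^1
= 4 · 0.37973 · 0.215 = 0.326571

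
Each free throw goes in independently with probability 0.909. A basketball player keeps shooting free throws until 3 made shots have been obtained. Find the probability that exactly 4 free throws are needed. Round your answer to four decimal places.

0.2050

Y = trial on which the third success occurs; negative binomial, r=3, p=0.909.
P(Y=4) = C(3,2) · p^3 · (1−p)^1
= 3 · 0.75109 · 0.091 = 0.205047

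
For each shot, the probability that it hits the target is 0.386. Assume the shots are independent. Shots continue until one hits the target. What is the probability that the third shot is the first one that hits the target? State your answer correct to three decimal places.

Geometric (trials to first success), p = 0.386.
P(Y = 3) = (1−p)^2 · p = 0.377 · 0.386 = 0.14552

0.146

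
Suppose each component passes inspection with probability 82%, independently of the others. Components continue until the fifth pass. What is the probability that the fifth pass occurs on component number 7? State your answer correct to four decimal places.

Y = trial on which the fifth success occurs; negative binomial, r=5, p=0.82.
P(Y=7) = C(6,4) · p^5 · (1−p)^2
= 15 · 0.37074 · 0.0324 = 0.180180

0.1802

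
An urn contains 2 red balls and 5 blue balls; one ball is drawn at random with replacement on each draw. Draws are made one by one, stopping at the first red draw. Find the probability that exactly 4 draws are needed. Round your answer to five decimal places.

Geometric (trials to first success), p = 0.285714.
P(Y = 4) = (1−p)^3 · p = 0.36443 · 0.285714 = 0.1041233

0.10412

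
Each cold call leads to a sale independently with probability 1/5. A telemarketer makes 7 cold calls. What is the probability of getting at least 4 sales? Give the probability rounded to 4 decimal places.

X ~ Binomial(7, 0.20); P(X ≥ 4) = Σ C(7,k) p^k (1−p)^(7−k) over k:
  k=4: C(7,4)·0.20^4·0.80^3 = 0.028672
  k=5: C(7,5)·0.20^5·0.80^2 = 0.004301
  k=6: C(7,6)·0.20^6·0.80^1 = 0.000358
  k=7: C(7,7)·0.20^7·0.80^0 = 0.000013
Total = 0.033344

0.0333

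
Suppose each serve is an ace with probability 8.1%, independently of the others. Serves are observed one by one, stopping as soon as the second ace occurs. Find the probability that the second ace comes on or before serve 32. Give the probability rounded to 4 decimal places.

0.7440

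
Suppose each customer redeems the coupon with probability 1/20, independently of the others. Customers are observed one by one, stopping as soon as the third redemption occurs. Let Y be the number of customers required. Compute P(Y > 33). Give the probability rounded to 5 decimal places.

0.77281

Needing more than 33 customers ⇔ fewer than 3 successes in the first 33. With X ~ Binomial(33, 0.05), P(Y > 33) = P(X ≤ 2).
  k=0: C(33,0)·0.05^0·0.95^33 = 0.1840259
  k=1: C(33,1)·0.05^1·0.95^32 = 0.3196239
  k=2: C(33,2)·0.05^2·0.95^31 = 0.2691570
P(X ≤ 2) = 0.7728069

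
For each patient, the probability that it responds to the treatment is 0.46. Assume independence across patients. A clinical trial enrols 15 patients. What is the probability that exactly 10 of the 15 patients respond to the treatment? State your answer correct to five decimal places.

0.05849

X ~ Binomial(n=15, p=0.46).
P(X=10) = C(15,10) · p^10 · (1−p)^5
= 3003 · 0.00042421 · 0.045917 = 0.0584928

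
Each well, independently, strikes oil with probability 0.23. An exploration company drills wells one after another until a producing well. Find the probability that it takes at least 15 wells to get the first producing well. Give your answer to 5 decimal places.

Y = number of wells to the first success; geometric, p = 0.23.
P(Y > 14) = P(first 14 all fail) = (1−p)^14 = 0.0257555

0.02576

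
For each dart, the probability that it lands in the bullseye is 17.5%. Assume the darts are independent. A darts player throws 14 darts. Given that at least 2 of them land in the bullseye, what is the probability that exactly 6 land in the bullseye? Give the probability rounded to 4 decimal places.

0.0253

X ~ Binomial(14, 0.175). Want P(X=6 | X≥2) = P(X=6) / P(X≥2).
P(X=6) = C(14,6)·0.175^6·0.825^8 = 0.018510
P(X≥2) = 1 − 0.067664 − 0.200940 = 0.731396
Ratio = 0.018510 / 0.731396 = 0.025308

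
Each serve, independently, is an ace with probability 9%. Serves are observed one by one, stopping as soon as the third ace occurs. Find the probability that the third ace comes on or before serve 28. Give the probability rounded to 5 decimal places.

0.46755

Finishing within 28 serves ⇔ at least 3 successes in the first 28. With X ~ Binomial(28, 0.09), P(Y ≤ 28) = 1 − P(X ≤ 2).
  k=0: C(28,0)·0.09^0·0.91^28 = 0.0713114
  k=1: C(28,1)·0.09^1·0.91^27 = 0.1974777
  k=2: C(28,2)·0.09^2·0.91^26 = 0.2636653
1 − 0.5324545 = 0.4675455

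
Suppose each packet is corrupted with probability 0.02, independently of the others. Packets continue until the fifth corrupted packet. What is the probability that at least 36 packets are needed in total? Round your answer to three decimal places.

Needing more than 35 packets ⇔ fewer than 5 successes in the first 35. With X ~ Binomial(35, 0.02), P(Y > 35) = P(X ≤ 4).
  k=0: C(35,0)·0.02^0·0.98^35 = 0.49307
  k=1: C(35,1)·0.02^1·0.98^34 = 0.35220
  k=2: C(35,2)·0.02^2·0.98^33 = 0.12219
  k=3: C(35,3)·0.02^3·0.98^32 = 0.02743
  k=4: C(35,4)·0.02^4·0.98^31 = 0.00448
P(X ≤ 4) = 0.99937

0.999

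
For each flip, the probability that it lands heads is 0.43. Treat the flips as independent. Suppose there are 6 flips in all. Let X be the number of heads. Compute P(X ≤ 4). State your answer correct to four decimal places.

X ~ Binomial(6, 0.43); P(X ≤ 4) = Σ C(6,k) p^k (1−p)^(6−k) over k:
  k=0: C(6,0)·0.43^0·0.57^6 = 0.034296
  k=1: C(6,1)·0.43^1·0.57^5 = 0.155237
  k=2: C(6,2)·0.43^2·0.57^4 = 0.292771
  k=3: C(6,3)·0.43^3·0.57^3 = 0.294483
  k=4: C(6,4)·0.43^4·0.57^2 = 0.166615
Total = 0.943402

0.9434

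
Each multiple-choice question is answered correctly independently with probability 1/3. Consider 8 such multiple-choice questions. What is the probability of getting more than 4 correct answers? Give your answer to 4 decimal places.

X ~ Binomial(8, 0.333333); P(X ≥ 5) = Σ C(8,k) p^k (1−p)^(8−k) over k:
  k=5: C(8,5)·0.333333^5·0.666667^3 = 0.068282
  k=6: C(8,6)·0.333333^6·0.666667^2 = 0.017071
  k=7: C(8,7)·0.333333^7·0.666667^1 = 0.002439
  k=8: C(8,8)·0.333333^8·0.666667^0 = 0.000152
Total = 0.087944

0.0879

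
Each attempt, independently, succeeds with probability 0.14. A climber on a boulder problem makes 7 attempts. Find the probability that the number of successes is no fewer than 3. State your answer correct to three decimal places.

0.062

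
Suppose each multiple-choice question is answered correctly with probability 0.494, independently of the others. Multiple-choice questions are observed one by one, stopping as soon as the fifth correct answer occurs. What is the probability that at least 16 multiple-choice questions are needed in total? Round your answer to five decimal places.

Needing more than 15 multiple-choice questions ⇔ fewer than 5 successes in the first 15. With X ~ Binomial(15, 0.494), P(Y > 15) = P(X ≤ 4).
  k=0: C(15,0)·0.494^0·0.506^15 = 0.0000365
  k=1: C(15,1)·0.494^1·0.506^14 = 0.0005345
  k=2: C(15,2)·0.494^2·0.506^13 = 0.0036526
  k=3: C(15,3)·0.494^3·0.506^12 = 0.0154525
  k=4: C(15,4)·0.494^4·0.506^11 = 0.0452581
P(X ≤ 4) = 0.0649341

0.06493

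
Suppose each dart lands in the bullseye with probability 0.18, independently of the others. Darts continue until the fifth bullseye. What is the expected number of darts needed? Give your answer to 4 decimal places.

27.7778

Y = total darts until the fifth success; negative binomial with r=5, p=0.18.
E[Y] = r / p = 5 / 0.18 = 27.777778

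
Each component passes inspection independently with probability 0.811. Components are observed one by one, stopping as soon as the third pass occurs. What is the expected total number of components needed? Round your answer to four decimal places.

3.6991

Y = total components until the third success; negative binomial with r=3, p=0.811.
E[Y] = r / p = 3 / 0.811 = 3.699137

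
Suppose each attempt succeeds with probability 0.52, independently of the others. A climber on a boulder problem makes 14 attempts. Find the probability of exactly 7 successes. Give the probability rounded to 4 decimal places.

0.2071

X ~ Binomial(n=14, p=0.52).
P(X=7) = C(14,7) · p^7 · (1−p)^7
= 3432 · 0.010281 · 0.0058707 = 0.207138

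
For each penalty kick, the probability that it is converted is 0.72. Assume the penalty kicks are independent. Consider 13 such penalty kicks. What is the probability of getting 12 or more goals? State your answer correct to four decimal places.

X ~ Binomial(13, 0.72); P(X ≥ 12) = Σ C(13,k) p^k (1−p)^(13−k) over k:
  k=12: C(13,12)·0.72^12·0.28^1 = 0.070647
  k=13: C(13,13)·0.72^13·0.28^0 = 0.013974
Total = 0.084621

0.0846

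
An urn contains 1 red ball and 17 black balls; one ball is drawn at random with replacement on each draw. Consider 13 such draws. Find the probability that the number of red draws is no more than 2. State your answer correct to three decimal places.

X ~ Binomial(13, 0.055556); P(X ≤ 2) = Σ C(13,k) p^k (1−p)^(13−k) over k:
  k=0: C(13,0)·0.055556^0·0.944444^13 = 0.47566
  k=1: C(13,1)·0.055556^1·0.944444^12 = 0.36374
  k=2: C(13,2)·0.055556^2·0.944444^11 = 0.12838
Total = 0.96777

0.968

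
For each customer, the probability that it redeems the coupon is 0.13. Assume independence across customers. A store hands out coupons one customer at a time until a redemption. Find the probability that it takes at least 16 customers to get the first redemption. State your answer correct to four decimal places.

Y = number of customers to the first success; geometric, p = 0.13.
P(Y > 15) = P(first 15 all fail) = (1−p)^15 = 0.123819

0.1238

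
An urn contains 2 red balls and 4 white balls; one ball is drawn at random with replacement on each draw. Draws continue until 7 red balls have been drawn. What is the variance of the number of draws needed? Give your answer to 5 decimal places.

Y = total draws until the seventh success; negative binomial with r=7, p=0.333333.
Var(Y) = r(1−p)/p² = 7·0.666667 / 0.333333² = 42.0000000

42.00000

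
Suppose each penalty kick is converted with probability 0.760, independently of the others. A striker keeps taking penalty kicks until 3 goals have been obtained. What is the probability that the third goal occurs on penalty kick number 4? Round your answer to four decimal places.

0.3161

Y = trial on which the third success occurs; negative binomial, r=3, p=0.76.
P(Y=4) = C(3,2) · p^3 · (1−p)^1
= 3 · 0.43898 · 0.24 = 0.316063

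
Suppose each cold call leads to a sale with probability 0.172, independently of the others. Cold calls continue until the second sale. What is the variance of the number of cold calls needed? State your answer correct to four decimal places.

Y = total cold calls until the second success; negative binomial with r=2, p=0.172.
Var(Y) = r(1−p)/p² = 2·0.828 / 0.172² = 55.976203

55.9762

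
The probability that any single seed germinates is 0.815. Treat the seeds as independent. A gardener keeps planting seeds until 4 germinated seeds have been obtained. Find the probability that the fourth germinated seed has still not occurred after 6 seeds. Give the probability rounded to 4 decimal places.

0.0813

Needing more than 6 seeds ⇔ fewer than 4 successes in the first 6. With X ~ Binomial(6, 0.815), P(Y > 6) = P(X ≤ 3).
  k=0: C(6,0)·0.815^0·0.185^6 = 0.000040
  k=1: C(6,1)·0.815^1·0.185^5 = 0.001060
  k=2: C(6,2)·0.815^2·0.185^4 = 0.011671
  k=3: C(6,3)·0.815^3·0.185^3 = 0.068552
P(X ≤ 3) = 0.081322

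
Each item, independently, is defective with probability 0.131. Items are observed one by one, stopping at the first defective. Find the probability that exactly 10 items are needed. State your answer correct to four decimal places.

0.0370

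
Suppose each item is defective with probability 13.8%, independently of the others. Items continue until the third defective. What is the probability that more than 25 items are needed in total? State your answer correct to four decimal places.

0.3099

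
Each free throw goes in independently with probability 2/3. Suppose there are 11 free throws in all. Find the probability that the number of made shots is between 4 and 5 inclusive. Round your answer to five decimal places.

X ~ Binomial(11, 0.666667); P(4 ≤ X ≤ 5) = Σ C(11,k) p^k (1−p)^(11−k) over k:
  k=4: C(11,4)·0.666667^4·0.333333^7 = 0.0298058
  k=5: C(11,5)·0.666667^5·0.333333^6 = 0.0834561
Total = 0.1132619

0.11326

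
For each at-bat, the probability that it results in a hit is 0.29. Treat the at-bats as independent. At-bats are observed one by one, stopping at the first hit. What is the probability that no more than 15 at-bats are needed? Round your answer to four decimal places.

0.9941

Y = number of at-bats to the first success; geometric, p = 0.29.
P(Y ≤ 15) = 1 − (1−p)^15 = 1 − 0.005873 = 0.994127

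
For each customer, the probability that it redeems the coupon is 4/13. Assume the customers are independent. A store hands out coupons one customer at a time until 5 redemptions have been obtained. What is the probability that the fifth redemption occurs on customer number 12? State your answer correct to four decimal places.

Y = trial on which the fifth success occurs; negative binomial, r=5, p=0.307692.
P(Y=12) = C(11,4) · p^5 · (1−p)^7
= 330 · 0.0027579 · 0.076224 = 0.069373

0.0694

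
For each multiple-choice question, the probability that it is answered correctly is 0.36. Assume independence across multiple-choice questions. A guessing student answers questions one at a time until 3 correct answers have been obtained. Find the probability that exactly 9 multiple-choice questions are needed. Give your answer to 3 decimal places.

0.090

Y = trial on which the third success occurs; negative binomial, r=3, p=0.36.
P(Y=9) = C(8,2) · p^3 · (1−p)^6
= 28 · 0.046656 · 0.068719 = 0.08977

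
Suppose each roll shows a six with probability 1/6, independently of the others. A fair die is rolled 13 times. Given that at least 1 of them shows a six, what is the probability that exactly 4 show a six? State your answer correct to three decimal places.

0.118

X ~ Binomial(13, 0.166667). Want P(X=4 | X≥1) = P(X=4) / P(X≥1).
P(X=4) = C(13,4)·0.166667^4·0.833333^9 = 0.10692
P(X≥1) = 1 − 0.09346 = 0.90654
Ratio = 0.10692 / 0.90654 = 0.11795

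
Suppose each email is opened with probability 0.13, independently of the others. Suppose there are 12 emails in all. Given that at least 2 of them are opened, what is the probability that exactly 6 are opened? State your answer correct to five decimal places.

X ~ Binomial(12, 0.13). Want P(X=6 | X≥2) = P(X=6) / P(X≥2).
P(X=6) = C(12,6)·0.13^6·0.87^6 = 0.0019340
P(X≥2) = 1 − 0.1880317 − 0.3371603 = 0.4748081
Ratio = 0.0019340 / 0.4748081 = 0.0040731

0.00407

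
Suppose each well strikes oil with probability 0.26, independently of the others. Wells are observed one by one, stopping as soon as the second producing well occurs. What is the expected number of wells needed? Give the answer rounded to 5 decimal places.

7.69231

Y = total wells until the second success; negative binomial with r=2, p=0.26.
E[Y] = r / p = 2 / 0.26 = 7.6923077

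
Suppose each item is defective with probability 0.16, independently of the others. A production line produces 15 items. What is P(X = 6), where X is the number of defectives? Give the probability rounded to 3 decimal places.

0.017

X ~ Binomial(n=15, p=0.16).
P(X=6) = C(15,6) · p^6 · (1−p)^9
= 5005 · 1.6777e-05 · 0.20822 = 0.01748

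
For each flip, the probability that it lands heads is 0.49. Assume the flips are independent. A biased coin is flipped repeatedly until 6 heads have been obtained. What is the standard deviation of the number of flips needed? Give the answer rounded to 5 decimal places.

3.56997

Y = total flips until the sixth success; negative binomial with r=6, p=0.49.
SD(Y) = √[r(1−p)/p²] = √(12.7446897) = 3.5699705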